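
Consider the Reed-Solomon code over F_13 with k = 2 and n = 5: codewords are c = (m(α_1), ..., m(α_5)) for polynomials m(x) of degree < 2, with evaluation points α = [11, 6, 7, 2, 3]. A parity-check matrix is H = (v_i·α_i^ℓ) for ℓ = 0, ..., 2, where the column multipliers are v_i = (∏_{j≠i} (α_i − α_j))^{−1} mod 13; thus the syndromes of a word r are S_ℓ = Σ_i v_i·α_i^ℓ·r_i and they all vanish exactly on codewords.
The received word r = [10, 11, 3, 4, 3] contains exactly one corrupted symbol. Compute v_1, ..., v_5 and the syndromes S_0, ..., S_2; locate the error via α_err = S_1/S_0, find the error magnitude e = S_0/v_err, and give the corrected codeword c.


S = (9, 1, 3), error at position 5, error magnitude e = 7, c = [10, 11, 3, 4, 9].

Step 1: column multipliers v_i = (∏_{j≠i}(α_i − α_j))^{−1} mod 13.
  i = 1 (α = 11): (11−6)(11−7)(11−2)(11−3) = 5·4·9·8 = 1440 ≡ 10, so v_1 = 10^{−1} = 4 (mod 13).
  i = 2 (α = 6): (6−11)(6−7)(6−2)(6−3) = (−5)·(−1)·4·3 = 60 ≡ 8, so v_2 = 8^{−1} = 5 (mod 13).
  i = 3 (α = 7): (7−11)(7−6)(7−2)(7−3) = (−4)·1·5·4 = −80 ≡ 11, so v_3 = 11^{−1} = 6 (mod 13).
  i = 4 (α = 2): (2−11)(2−6)(2−7)(2−3) = (−9)·(−4)·(−5)·(−1) = 180 ≡ 11, so v_4 = 11^{−1} = 6 (mod 13).
  i = 5 (α = 3): (3−11)(3−6)(3−7)(3−2) = (−8)·(−3)·(−4)·1 = −96 ≡ 8, so v_5 = 8^{−1} = 5 (mod 13).
  v = [4, 5, 6, 6, 5].
Step 2: syndromes of r = [10, 11, 3, 4, 3] (all sums mod 13).
  S_0 = Σ v_i r_i = 4·10 + 5·11 + 6·3 + 6·4 + 5·3 = 152 ≡ 9.
  S_1 = Σ v_i α_i r_i = 4·11·10 + 5·6·11 + 6·7·3 + 6·2·4 + 5·3·3 = 989 ≡ 1.
  α_i^2 mod 13 = [4, 10, 10, 4, 9].
  S_2 = Σ v_i α_i^2 r_i = 4·4·10 + 5·10·11 + 6·10·3 + 6·4·4 + 5·9·3 = 1121 ≡ 3.
  S = (9, 1, 3) ≠ 0, so r is not a codeword (an error is present).
Step 3: locate the error. For a single error e at position i, S_ℓ = v_i·e·α_i^ℓ, so α_err = S_1/S_0.
  S_0^{−1} = 9^{−1} = 3 (mod 13), so α_err = 1·3 = 3 ≡ 3 = α_5. Error position i = 5.
  Consistency check: S_2/S_1 = 3·1 = 3 ≡ 3 = α_err ✓ (single-error assumption holds).
Step 4: error magnitude e = S_0/v_5 = S_0·∏_{j≠5}(α_5 − α_j) = 9·8 = 72 ≡ 7 (mod 13).
Step 5: correct position 5: c_5 = r_5 − e = 3 − 7 ≡ 9 (mod 13). Hence c = [10, 11, 3, 4, 9].
  Check: interpolating c through the α_i gives m(x) = 7 + 5·x (degree < 2) with m(α_i) = c_i for every i, so c is indeed a codeword.


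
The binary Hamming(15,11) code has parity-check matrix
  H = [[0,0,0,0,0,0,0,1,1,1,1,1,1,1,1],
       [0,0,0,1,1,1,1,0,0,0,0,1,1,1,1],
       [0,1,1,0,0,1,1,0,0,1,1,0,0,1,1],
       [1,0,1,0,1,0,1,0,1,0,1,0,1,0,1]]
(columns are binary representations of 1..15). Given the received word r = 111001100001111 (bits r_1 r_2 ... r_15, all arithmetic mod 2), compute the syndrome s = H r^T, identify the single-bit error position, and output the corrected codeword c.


s = (0, 0, 0, 1)^T, error position = 1, corrected codeword c = 011001100001111

Compute s = H r^T mod 2 one row at a time:
  s_1 = 0 + 0 + 0 + 0 + 1 + 1 + 1 + 1 = 4 ≡ 0 (mod 2).
  s_2 = 0 + 0 + 1 + 1 + 1 + 1 + 1 + 1 = 6 ≡ 0 (mod 2).
  s_3 = 1 + 1 + 1 + 1 + 0 + 0 + 1 + 1 = 6 ≡ 0 (mod 2).
  s_4 = 1 + 1 + 0 + 1 + 0 + 0 + 1 + 1 = 5 ≡ 1 (mod 2).
s = (0, 0, 0, 1)^T — this equals column 1 of H (binary 0001), so error is at position 1.
Correct: flip bit 1 of r = 111001100001111 to get c = 011001100001111.


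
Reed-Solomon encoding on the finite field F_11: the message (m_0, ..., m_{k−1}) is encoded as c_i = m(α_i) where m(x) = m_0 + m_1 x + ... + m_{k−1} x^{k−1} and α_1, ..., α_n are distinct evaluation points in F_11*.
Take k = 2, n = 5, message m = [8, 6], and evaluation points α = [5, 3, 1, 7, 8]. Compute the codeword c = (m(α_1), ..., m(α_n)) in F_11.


c = [5, 4, 3, 6, 1]

Message polynomial: m(x) = 8 + 6·x (mod 11).
For each evaluation point α_i, compute m(α_i) mod 11:
  α_1 = 5: Horner steps 6 → 5, so m(5) = 5.
  α_2 = 3: Horner steps 6 → 4, so m(3) = 4.
  α_3 = 1: Horner steps 6 → 3, so m(1) = 3.
  α_4 = 7: Horner steps 6 → 6, so m(7) = 6.
  α_5 = 8: Horner steps 6 → 1, so m(8) = 1.
Codeword c = [5, 4, 3, 6, 1] ∈ F_11^5.


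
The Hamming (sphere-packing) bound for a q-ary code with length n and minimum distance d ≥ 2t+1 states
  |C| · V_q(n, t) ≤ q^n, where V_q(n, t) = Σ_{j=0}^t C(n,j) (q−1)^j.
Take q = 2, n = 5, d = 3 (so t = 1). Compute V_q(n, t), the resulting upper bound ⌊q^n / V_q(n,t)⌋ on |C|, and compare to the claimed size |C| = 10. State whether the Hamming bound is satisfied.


V_q(n, t) = 6, q^n = 32, Hamming bound = 5, |C| = 10 > bound (violated).

Step 1: Compute V_q(n, t) = Σ_{j=0}^1 C(n, j) (q−1)^j.
  j = 0: C(5,0)·(1)^0 = 1·1 = 1.
  j = 1: C(5,1)·(1)^1 = 5·1 = 5.
  V_q(n, t) = 1 + 5 = 6.
Step 2: q^n = 2^5 = 32.
Step 3: Hamming bound ⌊q^n / V_q(n,t)⌋ = ⌊32/6⌋ = 5.
Step 4: Compare |C| = 10 to 5: violated.
The claimed |C| lies above the Hamming bound, so no 2-ary code of length 5 with d ≥ 3 can have 10 codewords.


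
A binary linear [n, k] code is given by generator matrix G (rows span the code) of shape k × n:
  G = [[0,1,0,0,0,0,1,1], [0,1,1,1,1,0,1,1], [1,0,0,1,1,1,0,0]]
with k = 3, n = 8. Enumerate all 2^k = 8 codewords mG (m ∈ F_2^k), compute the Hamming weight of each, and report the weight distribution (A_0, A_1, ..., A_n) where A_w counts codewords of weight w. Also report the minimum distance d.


Weight distribution: A_0 = 1, A_3 = 3, A_4 = 1, A_6 = 2, A_7 = 1. Minimum distance d = 3.

Enumerate all 2^3 = 8 messages m ∈ F_2^3.
For each, compute codeword c = mG in F_2^8, then tally its weight.
  m = 000 → c = 00000000, weight = 0.
  m = 100 → c = 01000011, weight = 3.
  m = 010 → c = 01111011, weight = 6.
  m = 110 → c = 00111000, weight = 3.
  m = 001 → c = 10011100, weight = 4.
  m = 101 → c = 11011111, weight = 7.
  m = 011 → c = 11100111, weight = 6.
  m = 111 → c = 10100100, weight = 3.
Tally weights:
  weight 0: 1 codewords.
  weight 3: 3 codewords.
  weight 4: 1 codewords.
  weight 6: 2 codewords.
  weight 7: 1 codewords.
Minimum distance d = smallest w > 0 with A_w > 0 = 3.
Sanity: Σ A_w = 8 = 2^3 = 8 ✓.


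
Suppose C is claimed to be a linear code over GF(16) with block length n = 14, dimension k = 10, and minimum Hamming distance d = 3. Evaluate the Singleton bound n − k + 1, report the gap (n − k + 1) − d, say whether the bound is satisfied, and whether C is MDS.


Singleton RHS = n − k + 1 = 5, slack = 2, bound satisfied, not MDS.

Singleton bound: d ≤ n − k + 1.
Here n = 14, k = 10, so n − k + 1 = 5.
Given d = 3, check d ≤ 5: YES.
Slack = (n − k + 1) − d = 2.
The code is NOT MDS (slack = 2 > 0).
Description: the claimed parameters are [14, 10, 3]_16; such a code would be non-MDS.


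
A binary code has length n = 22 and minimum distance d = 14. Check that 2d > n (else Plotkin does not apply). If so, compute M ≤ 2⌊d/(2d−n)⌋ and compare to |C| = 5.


Plotkin bound M ≤ 4; given |C| = 5 > bound (violated).

Check applicability: 2d = 28, n = 22.
2d − n = 6 > 0, so Plotkin applies.
Compute d/(2d−n) = 14/6 ≈ 2.3333.
⌊d/(2d−n)⌋ = 2.
Plotkin bound: M ≤ 2·2 = 4.
Given |C| = 5, check: VIOLATED.
This |C| is above the Plotkin bound, so no binary code with n = 22, d = 14 and 5 codewords exists.


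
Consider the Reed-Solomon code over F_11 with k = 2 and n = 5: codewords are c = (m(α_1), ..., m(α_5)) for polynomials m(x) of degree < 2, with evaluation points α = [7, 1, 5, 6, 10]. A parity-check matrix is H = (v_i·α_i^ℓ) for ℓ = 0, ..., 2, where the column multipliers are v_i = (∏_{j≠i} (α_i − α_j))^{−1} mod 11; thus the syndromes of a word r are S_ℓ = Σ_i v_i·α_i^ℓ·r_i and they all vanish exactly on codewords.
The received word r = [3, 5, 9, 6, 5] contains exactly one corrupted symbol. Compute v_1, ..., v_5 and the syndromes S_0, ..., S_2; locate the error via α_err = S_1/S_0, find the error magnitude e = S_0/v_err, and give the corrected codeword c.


S = (3, 3, 3), error at position 2, error magnitude e = 6, c = [3, 10, 9, 6, 5].

Step 1: column multipliers v_i = (∏_{j≠i}(α_i − α_j))^{−1} mod 11.
  i = 1 (α = 7): (7−1)(7−5)(7−6)(7−10) = 6·2·1·(−3) = −36 ≡ 8, so v_1 = 8^{−1} = 7 (mod 11).
  i = 2 (α = 1): (1−7)(1−5)(1−6)(1−10) = (−6)·(−4)·(−5)·(−9) = 1080 ≡ 2, so v_2 = 2^{−1} = 6 (mod 11).
  i = 3 (α = 5): (5−7)(5−1)(5−6)(5−10) = (−2)·4·(−1)·(−5) = −40 ≡ 4, so v_3 = 4^{−1} = 3 (mod 11).
  i = 4 (α = 6): (6−7)(6−1)(6−5)(6−10) = (−1)·5·1·(−4) = 20 ≡ 9, so v_4 = 9^{−1} = 5 (mod 11).
  i = 5 (α = 10): (10−7)(10−1)(10−5)(10−6) = 3·9·5·4 = 540 ≡ 1, so v_5 = 1^{−1} = 1 (mod 11).
  v = [7, 6, 3, 5, 1].
Step 2: syndromes of r = [3, 5, 9, 6, 5] (all sums mod 11).
  S_0 = Σ v_i r_i = 7·3 + 6·5 + 3·9 + 5·6 + 1·5 = 113 ≡ 3.
  S_1 = Σ v_i α_i r_i = 7·7·3 + 6·1·5 + 3·5·9 + 5·6·6 + 1·10·5 = 542 ≡ 3.
  α_i^2 mod 11 = [5, 1, 3, 3, 1].
  S_2 = Σ v_i α_i^2 r_i = 7·5·3 + 6·1·5 + 3·3·9 + 5·3·6 + 1·1·5 = 311 ≡ 3.
  S = (3, 3, 3) ≠ 0, so r is not a codeword (an error is present).
Step 3: locate the error. For a single error e at position i, S_ℓ = v_i·e·α_i^ℓ, so α_err = S_1/S_0.
  S_0^{−1} = 3^{−1} = 4 (mod 11), so α_err = 3·4 = 12 ≡ 1 = α_2. Error position i = 2.
  Consistency check: S_2/S_1 = 3·4 = 12 ≡ 1 = α_err ✓ (single-error assumption holds).
Step 4: error magnitude e = S_0/v_2 = S_0·∏_{j≠2}(α_2 − α_j) = 3·2 = 6 ≡ 6 (mod 11).
Step 5: correct position 2: c_2 = r_2 − e = 5 − 6 ≡ 10 (mod 11). Hence c = [3, 10, 9, 6, 5].
  Check: interpolating c through the α_i gives m(x) = 2 + 8·x (degree < 2) with m(α_i) = c_i for every i, so c is indeed a codeword.


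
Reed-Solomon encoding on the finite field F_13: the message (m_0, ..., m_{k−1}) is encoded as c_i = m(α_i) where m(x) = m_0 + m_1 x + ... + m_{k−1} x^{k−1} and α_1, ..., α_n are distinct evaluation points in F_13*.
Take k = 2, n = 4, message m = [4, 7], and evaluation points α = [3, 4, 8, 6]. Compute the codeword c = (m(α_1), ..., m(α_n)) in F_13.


c = [12, 6, 8, 7]

Message polynomial: m(x) = 4 + 7·x (mod 13).
For each evaluation point α_i, compute m(α_i) mod 13:
  α_1 = 3: Horner steps 7 → 12, so m(3) = 12.
  α_2 = 4: Horner steps 7 → 6, so m(4) = 6.
  α_3 = 8: Horner steps 7 → 8, so m(8) = 8.
  α_4 = 6: Horner steps 7 → 7, so m(6) = 7.
Codeword c = [12, 6, 8, 7] ∈ F_13^4.


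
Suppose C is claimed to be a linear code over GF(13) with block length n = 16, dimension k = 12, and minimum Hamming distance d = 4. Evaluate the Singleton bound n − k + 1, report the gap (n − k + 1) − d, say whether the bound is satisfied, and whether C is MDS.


Singleton RHS = n − k + 1 = 5, slack = 1, bound satisfied, not MDS.

Singleton bound: d ≤ n − k + 1.
Here n = 16, k = 12, so n − k + 1 = 5.
Given d = 4, check d ≤ 5: YES.
Slack = (n − k + 1) − d = 1.
The code is NOT MDS (slack = 1 > 0).
Description: the claimed parameters are [16, 12, 4]_13; such a code would be non-MDS.


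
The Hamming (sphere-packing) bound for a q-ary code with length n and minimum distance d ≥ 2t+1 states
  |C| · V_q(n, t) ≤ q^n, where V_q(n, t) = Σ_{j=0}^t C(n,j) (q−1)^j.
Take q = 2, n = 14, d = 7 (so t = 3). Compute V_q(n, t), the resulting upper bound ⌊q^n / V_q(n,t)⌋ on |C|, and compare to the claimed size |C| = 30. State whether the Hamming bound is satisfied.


V_q(n, t) = 470, q^n = 16384, Hamming bound = 34, |C| = 30 ≤ bound (satisfied).

Step 1: Compute V_q(n, t) = Σ_{j=0}^3 C(n, j) (q−1)^j.
  j = 0: C(14,0)·(1)^0 = 1·1 = 1.
  j = 1: C(14,1)·(1)^1 = 14·1 = 14.
  j = 2: C(14,2)·(1)^2 = 91·1 = 91.
  j = 3: C(14,3)·(1)^3 = 364·1 = 364.
  V_q(n, t) = 1 + 14 + 91 + 364 = 470.
Step 2: q^n = 2^14 = 16384.
Step 3: Hamming bound ⌊q^n / V_q(n,t)⌋ = ⌊16384/470⌋ = 34.
Step 4: Compare |C| = 30 to 34: satisfied.
The claimed |C| lies below the Hamming bound.


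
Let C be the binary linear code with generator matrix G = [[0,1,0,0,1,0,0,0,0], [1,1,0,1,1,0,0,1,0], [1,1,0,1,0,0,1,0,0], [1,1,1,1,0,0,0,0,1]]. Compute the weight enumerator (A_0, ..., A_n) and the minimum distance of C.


Weight distribution: A_0 = 1, A_2 = 1, A_3 = 4, A_4 = 4, A_5 = 4, A_6 = 1, A_8 = 1. Minimum distance d = 2.

Enumerate all 2^4 = 16 messages m ∈ F_2^4.
For each, compute codeword c = mG in F_2^9, then tally its weight.
  m = 0000 → c = 000000000, weight = 0.
  m = 1000 → c = 010010000, weight = 2.
  m = 0100 → c = 110110010, weight = 5.
  m = 1100 → c = 100100010, weight = 3.
  m = 0010 → c = 110100100, weight = 4.
  m = 1010 → c = 100110100, weight = 4.
  m = 0110 → c = 000010110, weight = 3.
  m = 1110 → c = 010000110, weight = 3.
  m = 0001 → c = 111100001, weight = 5.
  m = 1001 → c = 101110001, weight = 5.
  m = 0101 → c = 001010011, weight = 4.
  m = 1101 → c = 011000011, weight = 4.
  m = 0011 → c = 001000101, weight = 3.
  m = 1011 → c = 011010101, weight = 5.
  m = 0111 → c = 111110111, weight = 8.
  m = 1111 → c = 101100111, weight = 6.
Tally weights:
  weight 0: 1 codewords.
  weight 2: 1 codewords.
  weight 3: 4 codewords.
  weight 4: 4 codewords.
  weight 5: 4 codewords.
  weight 6: 1 codewords.
  weight 8: 1 codewords.
Minimum distance d = smallest w > 0 with A_w > 0 = 2.
Sanity: Σ A_w = 16 = 2^4 = 16 ✓.


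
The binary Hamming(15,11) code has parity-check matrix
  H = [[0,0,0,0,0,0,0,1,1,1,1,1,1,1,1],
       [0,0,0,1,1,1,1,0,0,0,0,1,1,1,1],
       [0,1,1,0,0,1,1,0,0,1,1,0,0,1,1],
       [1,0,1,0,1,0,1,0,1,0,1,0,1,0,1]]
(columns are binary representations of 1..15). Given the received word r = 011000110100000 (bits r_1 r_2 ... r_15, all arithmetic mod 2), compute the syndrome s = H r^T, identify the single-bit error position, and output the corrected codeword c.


s = (0, 1, 0, 0)^T, error position = 4, corrected codeword c = 011100110100000

Compute s = H r^T mod 2 one row at a time:
  s_1 = 1 + 0 + 1 + 0 + 0 + 0 + 0 + 0 = 2 ≡ 0 (mod 2).
  s_2 = 0 + 0 + 0 + 1 + 0 + 0 + 0 + 0 = 1 ≡ 1 (mod 2).
  s_3 = 1 + 1 + 0 + 1 + 1 + 0 + 0 + 0 = 4 ≡ 0 (mod 2).
  s_4 = 0 + 1 + 0 + 1 + 0 + 0 + 0 + 0 = 2 ≡ 0 (mod 2).
s = (0, 1, 0, 0)^T — this equals column 4 of H (binary 0100), so error is at position 4.
Correct: flip bit 4 of r = 011000110100000 to get c = 011100110100000.


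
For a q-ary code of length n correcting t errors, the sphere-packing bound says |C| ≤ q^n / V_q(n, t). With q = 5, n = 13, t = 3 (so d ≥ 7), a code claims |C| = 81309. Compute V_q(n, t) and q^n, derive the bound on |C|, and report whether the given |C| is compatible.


V_q(n, t) = 19605, q^n = 1220703125, Hamming bound = 62264, |C| = 81309 > bound (violated).

Step 1: Compute V_q(n, t) = Σ_{j=0}^3 C(n, j) (q−1)^j.
  j = 0: C(13,0)·(4)^0 = 1·1 = 1.
  j = 1: C(13,1)·(4)^1 = 13·4 = 52.
  j = 2: C(13,2)·(4)^2 = 78·16 = 1248.
  j = 3: C(13,3)·(4)^3 = 286·64 = 18304.
  V_q(n, t) = 1 + 52 + 1248 + 18304 = 19605.
Step 2: q^n = 5^13 = 1220703125.
Step 3: Hamming bound ⌊q^n / V_q(n,t)⌋ = ⌊1220703125/19605⌋ = 62264.
Step 4: Compare |C| = 81309 to 62264: violated.
The claimed |C| lies above the Hamming bound, so no 5-ary code of length 13 with d ≥ 7 can have 81309 codewords.


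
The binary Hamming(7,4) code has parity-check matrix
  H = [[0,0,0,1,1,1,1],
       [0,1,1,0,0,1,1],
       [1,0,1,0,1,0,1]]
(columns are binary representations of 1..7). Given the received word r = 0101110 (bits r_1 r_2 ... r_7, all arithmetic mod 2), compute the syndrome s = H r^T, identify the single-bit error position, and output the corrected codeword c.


s = (1, 0, 1)^T, error position = 5, corrected codeword c = 0101010

Compute s = H r^T mod 2 one row at a time:
  s_1 = 1 + 1 + 1 + 0 = 3 ≡ 1 (mod 2).
  s_2 = 1 + 0 + 1 + 0 = 2 ≡ 0 (mod 2).
  s_3 = 0 + 0 + 1 + 0 = 1 ≡ 1 (mod 2).
s = (1, 0, 1)^T — this equals column 5 of H (binary 101), so error is at position 5.
Correct: flip bit 5 of r = 0101110 to get c = 0101010.


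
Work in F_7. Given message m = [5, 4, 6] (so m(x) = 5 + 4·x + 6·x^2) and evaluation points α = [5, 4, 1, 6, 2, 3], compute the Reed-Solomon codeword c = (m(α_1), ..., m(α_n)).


c = [0, 5, 1, 0, 2, 1]

Message polynomial: m(x) = 5 + 4·x + 6·x^2 (mod 7).
For each evaluation point α_i, compute m(α_i) mod 7:
  α_1 = 5: Horner steps 6 → 6 → 0, so m(5) = 0.
  α_2 = 4: Horner steps 6 → 0 → 5, so m(4) = 5.
  α_3 = 1: Horner steps 6 → 3 → 1, so m(1) = 1.
  α_4 = 6: Horner steps 6 → 5 → 0, so m(6) = 0.
  α_5 = 2: Horner steps 6 → 2 → 2, so m(2) = 2.
  α_6 = 3: Horner steps 6 → 1 → 1, so m(3) = 1.
Codeword c = [0, 5, 1, 0, 2, 1] ∈ F_7^6.


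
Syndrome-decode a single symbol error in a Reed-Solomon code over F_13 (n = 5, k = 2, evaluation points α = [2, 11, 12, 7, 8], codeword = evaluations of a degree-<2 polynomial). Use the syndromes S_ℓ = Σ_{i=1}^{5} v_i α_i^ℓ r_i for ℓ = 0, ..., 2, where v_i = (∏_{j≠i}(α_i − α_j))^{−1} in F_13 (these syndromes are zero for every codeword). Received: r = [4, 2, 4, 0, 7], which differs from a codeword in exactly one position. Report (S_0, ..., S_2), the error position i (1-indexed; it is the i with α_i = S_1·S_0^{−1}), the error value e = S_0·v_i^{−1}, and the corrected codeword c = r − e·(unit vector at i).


S = (12, 1, 12), error at position 3, error magnitude e = 8, c = [4, 2, 9, 0, 7].

Step 1: column multipliers v_i = (∏_{j≠i}(α_i − α_j))^{−1} mod 13.
  i = 1 (α = 2): (2−11)(2−12)(2−7)(2−8) = (−9)·(−10)·(−5)·(−6) = 2700 ≡ 9, so v_1 = 9^{−1} = 3 (mod 13).
  i = 2 (α = 11): (11−2)(11−12)(11−7)(11−8) = 9·(−1)·4·3 = −108 ≡ 9, so v_2 = 9^{−1} = 3 (mod 13).
  i = 3 (α = 12): (12−2)(12−11)(12−7)(12−8) = 10·1·5·4 = 200 ≡ 5, so v_3 = 5^{−1} = 8 (mod 13).
  i = 4 (α = 7): (7−2)(7−11)(7−12)(7−8) = 5·(−4)·(−5)·(−1) = −100 ≡ 4, so v_4 = 4^{−1} = 10 (mod 13).
  i = 5 (α = 8): (8−2)(8−11)(8−12)(8−7) = 6·(−3)·(−4)·1 = 72 ≡ 7, so v_5 = 7^{−1} = 2 (mod 13).
  v = [3, 3, 8, 10, 2].
Step 2: syndromes of r = [4, 2, 4, 0, 7] (all sums mod 13).
  S_0 = Σ v_i r_i = 3·4 + 3·2 + 8·4 + 10·0 + 2·7 = 64 ≡ 12.
  S_1 = Σ v_i α_i r_i = 3·2·4 + 3·11·2 + 8·12·4 + 10·7·0 + 2·8·7 = 586 ≡ 1.
  α_i^2 mod 13 = [4, 4, 1, 10, 12].
  S_2 = Σ v_i α_i^2 r_i = 3·4·4 + 3·4·2 + 8·1·4 + 10·10·0 + 2·12·7 = 272 ≡ 12.
  S = (12, 1, 12) ≠ 0, so r is not a codeword (an error is present).
Step 3: locate the error. For a single error e at position i, S_ℓ = v_i·e·α_i^ℓ, so α_err = S_1/S_0.
  S_0^{−1} = 12^{−1} = 12 (mod 13), so α_err = 1·12 = 12 ≡ 12 = α_3. Error position i = 3.
  Consistency check: S_2/S_1 = 12·1 = 12 ≡ 12 = α_err ✓ (single-error assumption holds).
Step 4: error magnitude e = S_0/v_3 = S_0·∏_{j≠3}(α_3 − α_j) = 12·5 = 60 ≡ 8 (mod 13).
Step 5: correct position 3: c_3 = r_3 − e = 4 − 8 ≡ 9 (mod 13). Hence c = [4, 2, 9, 0, 7].
  Check: interpolating c through the α_i gives m(x) = 3 + 7·x (degree < 2) with m(α_i) = c_i for every i, so c is indeed a codeword.


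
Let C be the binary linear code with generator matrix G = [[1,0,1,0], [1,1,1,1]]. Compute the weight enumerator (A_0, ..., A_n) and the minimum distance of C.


Weight distribution: A_0 = 1, A_2 = 2, A_4 = 1. Minimum distance d = 2.

Enumerate all 2^2 = 4 messages m ∈ F_2^2.
For each, compute codeword c = mG in F_2^4, then tally its weight.
  m = 00 → c = 0000, weight = 0.
  m = 10 → c = 1010, weight = 2.
  m = 01 → c = 1111, weight = 4.
  m = 11 → c = 0101, weight = 2.
Tally weights:
  weight 0: 1 codewords.
  weight 2: 2 codewords.
  weight 4: 1 codewords.
Minimum distance d = smallest w > 0 with A_w > 0 = 2.
Sanity: Σ A_w = 4 = 2^2 = 4 ✓.


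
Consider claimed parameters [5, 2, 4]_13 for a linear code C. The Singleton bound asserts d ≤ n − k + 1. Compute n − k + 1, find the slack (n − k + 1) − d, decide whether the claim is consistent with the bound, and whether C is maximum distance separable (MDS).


Singleton RHS = n − k + 1 = 4, slack = 0, bound satisfied, MDS.

Singleton bound: d ≤ n − k + 1.
Here n = 5, k = 2, so n − k + 1 = 4.
Given d = 4, check d ≤ 4: YES.
Slack = (n − k + 1) − d = 0.
The code is MDS (slack = 0).
Description: the claimed parameters are [5, 2, 4]_13; such a code would be MDS (meets Singleton bound).


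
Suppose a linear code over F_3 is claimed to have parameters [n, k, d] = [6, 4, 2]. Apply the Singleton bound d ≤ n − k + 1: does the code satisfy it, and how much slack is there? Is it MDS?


Singleton RHS = n − k + 1 = 3, slack = 1, bound satisfied, not MDS.

Singleton bound: d ≤ n − k + 1.
Here n = 6, k = 4, so n − k + 1 = 3.
Given d = 2, check d ≤ 3: YES.
Slack = (n − k + 1) − d = 1.
The code is NOT MDS (slack = 1 > 0).
Description: the claimed parameters are [6, 4, 2]_3; such a code would be non-MDS.


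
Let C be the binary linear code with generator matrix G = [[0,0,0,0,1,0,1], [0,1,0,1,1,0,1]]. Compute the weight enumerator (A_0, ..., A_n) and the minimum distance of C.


Weight distribution: A_0 = 1, A_2 = 2, A_4 = 1. Minimum distance d = 2.

Enumerate all 2^2 = 4 messages m ∈ F_2^2.
For each, compute codeword c = mG in F_2^7, then tally its weight.
  m = 00 → c = 0000000, weight = 0.
  m = 10 → c = 0000101, weight = 2.
  m = 01 → c = 0101101, weight = 4.
  m = 11 → c = 0101000, weight = 2.
Tally weights:
  weight 0: 1 codewords.
  weight 2: 2 codewords.
  weight 4: 1 codewords.
Minimum distance d = smallest w > 0 with A_w > 0 = 2.
Sanity: Σ A_w = 4 = 2^2 = 4 ✓.


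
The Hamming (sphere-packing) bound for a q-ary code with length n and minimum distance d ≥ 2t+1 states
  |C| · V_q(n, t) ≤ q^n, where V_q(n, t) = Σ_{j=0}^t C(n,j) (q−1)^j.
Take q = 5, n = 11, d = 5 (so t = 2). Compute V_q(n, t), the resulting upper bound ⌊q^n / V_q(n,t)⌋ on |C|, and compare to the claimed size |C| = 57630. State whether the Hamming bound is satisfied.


V_q(n, t) = 925, q^n = 48828125, Hamming bound = 52787, |C| = 57630 > bound (violated).

Step 1: Compute V_q(n, t) = Σ_{j=0}^2 C(n, j) (q−1)^j.
  j = 0: C(11,0)·(4)^0 = 1·1 = 1.
  j = 1: C(11,1)·(4)^1 = 11·4 = 44.
  j = 2: C(11,2)·(4)^2 = 55·16 = 880.
  V_q(n, t) = 1 + 44 + 880 = 925.
Step 2: q^n = 5^11 = 48828125.
Step 3: Hamming bound ⌊q^n / V_q(n,t)⌋ = ⌊48828125/925⌋ = 52787.
Step 4: Compare |C| = 57630 to 52787: violated.
The claimed |C| lies above the Hamming bound, so no 5-ary code of length 11 with d ≥ 5 can have 57630 codewords.


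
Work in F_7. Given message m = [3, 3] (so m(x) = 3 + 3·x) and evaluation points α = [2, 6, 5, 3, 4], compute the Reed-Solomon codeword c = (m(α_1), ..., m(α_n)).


c = [2, 0, 4, 5, 1]

Message polynomial: m(x) = 3 + 3·x (mod 7).
For each evaluation point α_i, compute m(α_i) mod 7:
  α_1 = 2: Horner steps 3 → 2, so m(2) = 2.
  α_2 = 6: Horner steps 3 → 0, so m(6) = 0.
  α_3 = 5: Horner steps 3 → 4, so m(5) = 4.
  α_4 = 3: Horner steps 3 → 5, so m(3) = 5.
  α_5 = 4: Horner steps 3 → 1, so m(4) = 1.
Codeword c = [2, 0, 4, 5, 1] ∈ F_7^5.


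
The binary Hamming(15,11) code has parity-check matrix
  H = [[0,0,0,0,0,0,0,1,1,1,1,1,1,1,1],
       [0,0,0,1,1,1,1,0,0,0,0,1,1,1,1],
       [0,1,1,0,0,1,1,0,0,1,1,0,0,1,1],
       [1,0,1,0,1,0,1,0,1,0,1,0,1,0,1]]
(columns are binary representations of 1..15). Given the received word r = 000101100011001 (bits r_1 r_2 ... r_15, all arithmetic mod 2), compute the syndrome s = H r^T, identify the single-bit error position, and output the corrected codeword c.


s = (1, 1, 0, 1)^T, error position = 13, corrected codeword c = 000101100011101

Compute s = H r^T mod 2 one row at a time:
  s_1 = 0 + 0 + 0 + 1 + 1 + 0 + 0 + 1 = 3 ≡ 1 (mod 2).
  s_2 = 1 + 0 + 1 + 1 + 1 + 0 + 0 + 1 = 5 ≡ 1 (mod 2).
  s_3 = 0 + 0 + 1 + 1 + 0 + 1 + 0 + 1 = 4 ≡ 0 (mod 2).
  s_4 = 0 + 0 + 0 + 1 + 0 + 1 + 0 + 1 = 3 ≡ 1 (mod 2).
s = (1, 1, 0, 1)^T — this equals column 13 of H (binary 1101), so error is at position 13.
Correct: flip bit 13 of r = 000101100011001 to get c = 000101100011101.


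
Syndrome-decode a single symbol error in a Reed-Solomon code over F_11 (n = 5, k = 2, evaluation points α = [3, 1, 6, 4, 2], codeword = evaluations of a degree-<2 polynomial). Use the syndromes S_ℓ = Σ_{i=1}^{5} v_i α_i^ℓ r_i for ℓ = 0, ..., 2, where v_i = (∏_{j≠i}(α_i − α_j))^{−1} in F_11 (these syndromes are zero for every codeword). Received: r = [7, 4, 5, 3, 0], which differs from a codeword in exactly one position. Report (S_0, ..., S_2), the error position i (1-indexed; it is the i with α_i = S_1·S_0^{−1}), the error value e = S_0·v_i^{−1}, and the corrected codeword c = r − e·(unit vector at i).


S = (1, 6, 3), error at position 3, error magnitude e = 10, c = [7, 4, 6, 3, 0].

Step 1: column multipliers v_i = (∏_{j≠i}(α_i − α_j))^{−1} mod 11.
  i = 1 (α = 3): (3−1)(3−6)(3−4)(3−2) = 2·(−3)·(−1)·1 = 6 ≡ 6, so v_1 = 6^{−1} = 2 (mod 11).
  i = 2 (α = 1): (1−3)(1−6)(1−4)(1−2) = (−2)·(−5)·(−3)·(−1) = 30 ≡ 8, so v_2 = 8^{−1} = 7 (mod 11).
  i = 3 (α = 6): (6−3)(6−1)(6−4)(6−2) = 3·5·2·4 = 120 ≡ 10, so v_3 = 10^{−1} = 10 (mod 11).
  i = 4 (α = 4): (4−3)(4−1)(4−6)(4−2) = 1·3·(−2)·2 = −12 ≡ 10, so v_4 = 10^{−1} = 10 (mod 11).
  i = 5 (α = 2): (2−3)(2−1)(2−6)(2−4) = (−1)·1·(−4)·(−2) = −8 ≡ 3, so v_5 = 3^{−1} = 4 (mod 11).
  v = [2, 7, 10, 10, 4].
Step 2: syndromes of r = [7, 4, 5, 3, 0] (all sums mod 11).
  S_0 = Σ v_i r_i = 2·7 + 7·4 + 10·5 + 10·3 + 4·0 = 122 ≡ 1.
  S_1 = Σ v_i α_i r_i = 2·3·7 + 7·1·4 + 10·6·5 + 10·4·3 + 4·2·0 = 490 ≡ 6.
  α_i^2 mod 11 = [9, 1, 3, 5, 4].
  S_2 = Σ v_i α_i^2 r_i = 2·9·7 + 7·1·4 + 10·3·5 + 10·5·3 + 4·4·0 = 454 ≡ 3.
  S = (1, 6, 3) ≠ 0, so r is not a codeword (an error is present).
Step 3: locate the error. For a single error e at position i, S_ℓ = v_i·e·α_i^ℓ, so α_err = S_1/S_0.
  S_0^{−1} = 1^{−1} = 1 (mod 11), so α_err = 6·1 = 6 ≡ 6 = α_3. Error position i = 3.
  Consistency check: S_2/S_1 = 3·2 = 6 ≡ 6 = α_err ✓ (single-error assumption holds).
Step 4: error magnitude e = S_0/v_3 = S_0·∏_{j≠3}(α_3 − α_j) = 1·10 = 10 ≡ 10 (mod 11).
Step 5: correct position 3: c_3 = r_3 − e = 5 − 10 ≡ 6 (mod 11). Hence c = [7, 4, 6, 3, 0].
  Check: interpolating c through the α_i gives m(x) = 8 + 7·x (degree < 2) with m(α_i) = c_i for every i, so c is indeed a codeword.


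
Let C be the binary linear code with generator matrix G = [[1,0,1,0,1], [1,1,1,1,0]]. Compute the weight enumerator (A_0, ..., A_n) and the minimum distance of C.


Weight distribution: A_0 = 1, A_3 = 2, A_4 = 1. Minimum distance d = 3.

Enumerate all 2^2 = 4 messages m ∈ F_2^2.
For each, compute codeword c = mG in F_2^5, then tally its weight.
  m = 00 → c = 00000, weight = 0.
  m = 10 → c = 10101, weight = 3.
  m = 01 → c = 11110, weight = 4.
  m = 11 → c = 01011, weight = 3.
Tally weights:
  weight 0: 1 codewords.
  weight 3: 2 codewords.
  weight 4: 1 codewords.
Minimum distance d = smallest w > 0 with A_w > 0 = 3.
Sanity: Σ A_w = 4 = 2^2 = 4 ✓.


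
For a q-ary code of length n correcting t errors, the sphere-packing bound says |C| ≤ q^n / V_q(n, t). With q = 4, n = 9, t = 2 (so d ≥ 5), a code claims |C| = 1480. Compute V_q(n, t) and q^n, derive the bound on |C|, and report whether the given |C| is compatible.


V_q(n, t) = 352, q^n = 262144, Hamming bound = 744, |C| = 1480 > bound (violated).

Step 1: Compute V_q(n, t) = Σ_{j=0}^2 C(n, j) (q−1)^j.
  j = 0: C(9,0)·(3)^0 = 1·1 = 1.
  j = 1: C(9,1)·(3)^1 = 9·3 = 27.
  j = 2: C(9,2)·(3)^2 = 36·9 = 324.
  V_q(n, t) = 1 + 27 + 324 = 352.
Step 2: q^n = 4^9 = 262144.
Step 3: Hamming bound ⌊q^n / V_q(n,t)⌋ = ⌊262144/352⌋ = 744.
Step 4: Compare |C| = 1480 to 744: violated.
The claimed |C| lies above the Hamming bound, so no 4-ary code of length 9 with d ≥ 5 can have 1480 codewords.


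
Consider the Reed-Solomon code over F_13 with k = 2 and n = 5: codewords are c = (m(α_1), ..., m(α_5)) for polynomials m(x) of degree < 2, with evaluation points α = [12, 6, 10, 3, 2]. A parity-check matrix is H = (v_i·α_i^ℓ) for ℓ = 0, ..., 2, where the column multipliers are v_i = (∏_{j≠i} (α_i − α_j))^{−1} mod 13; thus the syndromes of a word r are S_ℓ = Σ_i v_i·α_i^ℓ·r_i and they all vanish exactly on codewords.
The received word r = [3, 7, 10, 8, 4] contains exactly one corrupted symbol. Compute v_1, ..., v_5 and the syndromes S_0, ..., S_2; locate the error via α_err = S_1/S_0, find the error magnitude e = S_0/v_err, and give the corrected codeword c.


S = (11, 2, 11), error at position 1, error magnitude e = 11, c = [5, 7, 10, 8, 4].

Step 1: column multipliers v_i = (∏_{j≠i}(α_i − α_j))^{−1} mod 13.
  i = 1 (α = 12): (12−6)(12−10)(12−3)(12−2) = 6·2·9·10 = 1080 ≡ 1, so v_1 = 1^{−1} = 1 (mod 13).
  i = 2 (α = 6): (6−12)(6−10)(6−3)(6−2) = (−6)·(−4)·3·4 = 288 ≡ 2, so v_2 = 2^{−1} = 7 (mod 13).
  i = 3 (α = 10): (10−12)(10−6)(10−3)(10−2) = (−2)·4·7·8 = −448 ≡ 7, so v_3 = 7^{−1} = 2 (mod 13).
  i = 4 (α = 3): (3−12)(3−6)(3−10)(3−2) = (−9)·(−3)·(−7)·1 = −189 ≡ 6, so v_4 = 6^{−1} = 11 (mod 13).
  i = 5 (α = 2): (2−12)(2−6)(2−10)(2−3) = (−10)·(−4)·(−8)·(−1) = 320 ≡ 8, so v_5 = 8^{−1} = 5 (mod 13).
  v = [1, 7, 2, 11, 5].
Step 2: syndromes of r = [3, 7, 10, 8, 4] (all sums mod 13).
  S_0 = Σ v_i r_i = 1·3 + 7·7 + 2·10 + 11·8 + 5·4 = 180 ≡ 11.
  S_1 = Σ v_i α_i r_i = 1·12·3 + 7·6·7 + 2·10·10 + 11·3·8 + 5·2·4 = 834 ≡ 2.
  α_i^2 mod 13 = [1, 10, 9, 9, 4].
  S_2 = Σ v_i α_i^2 r_i = 1·1·3 + 7·10·7 + 2·9·10 + 11·9·8 + 5·4·4 = 1545 ≡ 11.
  S = (11, 2, 11) ≠ 0, so r is not a codeword (an error is present).
Step 3: locate the error. For a single error e at position i, S_ℓ = v_i·e·α_i^ℓ, so α_err = S_1/S_0.
  S_0^{−1} = 11^{−1} = 6 (mod 13), so α_err = 2·6 = 12 ≡ 12 = α_1. Error position i = 1.
  Consistency check: S_2/S_1 = 11·7 = 77 ≡ 12 = α_err ✓ (single-error assumption holds).
Step 4: error magnitude e = S_0/v_1 = S_0·∏_{j≠1}(α_1 − α_j) = 11·1 = 11 ≡ 11 (mod 13).
Step 5: correct position 1: c_1 = r_1 − e = 3 − 11 ≡ 5 (mod 13). Hence c = [5, 7, 10, 8, 4].
  Check: interpolating c through the α_i gives m(x) = 9 + 4·x (degree < 2) with m(α_i) = c_i for every i, so c is indeed a codeword.


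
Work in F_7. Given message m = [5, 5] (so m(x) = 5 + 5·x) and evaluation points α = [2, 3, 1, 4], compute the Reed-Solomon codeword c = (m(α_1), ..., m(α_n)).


c = [1, 6, 3, 4]

Message polynomial: m(x) = 5 + 5·x (mod 7).
For each evaluation point α_i, compute m(α_i) mod 7:
  α_1 = 2: Horner steps 5 → 1, so m(2) = 1.
  α_2 = 3: Horner steps 5 → 6, so m(3) = 6.
  α_3 = 1: Horner steps 5 → 3, so m(1) = 3.
  α_4 = 4: Horner steps 5 → 4, so m(4) = 4.
Codeword c = [1, 6, 3, 4] ∈ F_7^4.


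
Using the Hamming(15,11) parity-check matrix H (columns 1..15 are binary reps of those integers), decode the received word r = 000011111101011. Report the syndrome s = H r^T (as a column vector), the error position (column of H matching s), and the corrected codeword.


s = (0, 0, 1, 0)^T, error position = 2, corrected codeword c = 010011111101011

Compute s = H r^T mod 2 one row at a time:
  s_1 = 1 + 1 + 1 + 0 + 1 + 0 + 1 + 1 = 6 ≡ 0 (mod 2).
  s_2 = 0 + 1 + 1 + 1 + 1 + 0 + 1 + 1 = 6 ≡ 0 (mod 2).
  s_3 = 0 + 0 + 1 + 1 + 1 + 0 + 1 + 1 = 5 ≡ 1 (mod 2).
  s_4 = 0 + 0 + 1 + 1 + 1 + 0 + 0 + 1 = 4 ≡ 0 (mod 2).
s = (0, 0, 1, 0)^T — this equals column 2 of H (binary 0010), so error is at position 2.
Correct: flip bit 2 of r = 000011111101011 to get c = 010011111101011.


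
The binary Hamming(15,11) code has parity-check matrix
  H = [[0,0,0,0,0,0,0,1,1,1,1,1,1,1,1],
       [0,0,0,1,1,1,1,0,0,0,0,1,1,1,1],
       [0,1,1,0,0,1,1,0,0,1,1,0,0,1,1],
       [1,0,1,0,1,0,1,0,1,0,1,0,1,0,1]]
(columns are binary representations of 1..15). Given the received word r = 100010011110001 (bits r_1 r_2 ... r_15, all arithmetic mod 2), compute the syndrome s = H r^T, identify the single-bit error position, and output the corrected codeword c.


s = (1, 0, 1, 1)^T, error position = 11, corrected codeword c = 100010011100001

Compute s = H r^T mod 2 one row at a time:
  s_1 = 1 + 1 + 1 + 1 + 0 + 0 + 0 + 1 = 5 ≡ 1 (mod 2).
  s_2 = 0 + 1 + 0 + 0 + 0 + 0 + 0 + 1 = 2 ≡ 0 (mod 2).
  s_3 = 0 + 0 + 0 + 0 + 1 + 1 + 0 + 1 = 3 ≡ 1 (mod 2).
  s_4 = 1 + 0 + 1 + 0 + 1 + 1 + 0 + 1 = 5 ≡ 1 (mod 2).
s = (1, 0, 1, 1)^T — this equals column 11 of H (binary 1011), so error is at position 11.
Correct: flip bit 11 of r = 100010011110001 to get c = 100010011100001.


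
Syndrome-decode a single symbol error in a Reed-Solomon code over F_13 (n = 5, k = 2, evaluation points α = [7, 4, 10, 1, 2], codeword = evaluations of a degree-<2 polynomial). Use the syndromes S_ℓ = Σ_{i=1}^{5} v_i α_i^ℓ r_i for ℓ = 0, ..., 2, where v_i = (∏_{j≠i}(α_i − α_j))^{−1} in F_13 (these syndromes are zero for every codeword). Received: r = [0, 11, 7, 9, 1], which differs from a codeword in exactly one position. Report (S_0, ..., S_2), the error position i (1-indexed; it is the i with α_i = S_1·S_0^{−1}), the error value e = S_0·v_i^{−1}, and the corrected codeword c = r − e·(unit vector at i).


S = (2, 7, 5), error at position 3, error magnitude e = 5, c = [0, 11, 2, 9, 1].

Step 1: column multipliers v_i = (∏_{j≠i}(α_i − α_j))^{−1} mod 13.
  i = 1 (α = 7): (7−4)(7−10)(7−1)(7−2) = 3·(−3)·6·5 = −270 ≡ 3, so v_1 = 3^{−1} = 9 (mod 13).
  i = 2 (α = 4): (4−7)(4−10)(4−1)(4−2) = (−3)·(−6)·3·2 = 108 ≡ 4, so v_2 = 4^{−1} = 10 (mod 13).
  i = 3 (α = 10): (10−7)(10−4)(10−1)(10−2) = 3·6·9·8 = 1296 ≡ 9, so v_3 = 9^{−1} = 3 (mod 13).
  i = 4 (α = 1): (1−7)(1−4)(1−10)(1−2) = (−6)·(−3)·(−9)·(−1) = 162 ≡ 6, so v_4 = 6^{−1} = 11 (mod 13).
  i = 5 (α = 2): (2−7)(2−4)(2−10)(2−1) = (−5)·(−2)·(−8)·1 = −80 ≡ 11, so v_5 = 11^{−1} = 6 (mod 13).
  v = [9, 10, 3, 11, 6].
Step 2: syndromes of r = [0, 11, 7, 9, 1] (all sums mod 13).
  S_0 = Σ v_i r_i = 9·0 + 10·11 + 3·7 + 11·9 + 6·1 = 236 ≡ 2.
  S_1 = Σ v_i α_i r_i = 9·7·0 + 10·4·11 + 3·10·7 + 11·1·9 + 6·2·1 = 761 ≡ 7.
  α_i^2 mod 13 = [10, 3, 9, 1, 4].
  S_2 = Σ v_i α_i^2 r_i = 9·10·0 + 10·3·11 + 3·9·7 + 11·1·9 + 6·4·1 = 642 ≡ 5.
  S = (2, 7, 5) ≠ 0, so r is not a codeword (an error is present).
Step 3: locate the error. For a single error e at position i, S_ℓ = v_i·e·α_i^ℓ, so α_err = S_1/S_0.
  S_0^{−1} = 2^{−1} = 7 (mod 13), so α_err = 7·7 = 49 ≡ 10 = α_3. Error position i = 3.
  Consistency check: S_2/S_1 = 5·2 = 10 ≡ 10 = α_err ✓ (single-error assumption holds).
Step 4: error magnitude e = S_0/v_3 = S_0·∏_{j≠3}(α_3 − α_j) = 2·9 = 18 ≡ 5 (mod 13).
Step 5: correct position 3: c_3 = r_3 − e = 7 − 5 ≡ 2 (mod 13). Hence c = [0, 11, 2, 9, 1].
  Check: interpolating c through the α_i gives m(x) = 4 + 5·x (degree < 2) with m(α_i) = c_i for every i, so c is indeed a codeword.


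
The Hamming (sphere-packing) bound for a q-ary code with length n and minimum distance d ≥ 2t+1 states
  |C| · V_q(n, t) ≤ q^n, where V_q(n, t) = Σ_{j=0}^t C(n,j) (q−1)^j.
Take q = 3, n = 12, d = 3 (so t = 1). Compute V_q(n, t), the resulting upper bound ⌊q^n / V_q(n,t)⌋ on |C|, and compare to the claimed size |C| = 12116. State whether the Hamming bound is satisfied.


V_q(n, t) = 25, q^n = 531441, Hamming bound = 21257, |C| = 12116 ≤ bound (satisfied).

Step 1: Compute V_q(n, t) = Σ_{j=0}^1 C(n, j) (q−1)^j.
  j = 0: C(12,0)·(2)^0 = 1·1 = 1.
  j = 1: C(12,1)·(2)^1 = 12·2 = 24.
  V_q(n, t) = 1 + 24 = 25.
Step 2: q^n = 3^12 = 531441.
Step 3: Hamming bound ⌊q^n / V_q(n,t)⌋ = ⌊531441/25⌋ = 21257.
Step 4: Compare |C| = 12116 to 21257: satisfied.
The claimed |C| lies below the Hamming bound.


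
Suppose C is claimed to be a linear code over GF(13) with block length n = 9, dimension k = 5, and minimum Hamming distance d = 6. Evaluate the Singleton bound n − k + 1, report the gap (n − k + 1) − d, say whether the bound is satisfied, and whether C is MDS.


Singleton RHS = n − k + 1 = 5, slack = -1, bound violated (no such code; not MDS).

Singleton bound: d ≤ n − k + 1.
Here n = 9, k = 5, so n − k + 1 = 5.
Given d = 6, check d ≤ 5: NO.
Slack = (n − k + 1) − d = -1.
The slack is negative: d = 6 exceeds n − k + 1 = 5 by 1, so the Singleton bound is violated and no linear [9, 5, 6]_13 code can exist. In particular it is not MDS (MDS requires d = n − k + 1 exactly).
Description: the claimed parameters are [9, 5, 6]_13; such a code would be impossible (violates the Singleton bound).


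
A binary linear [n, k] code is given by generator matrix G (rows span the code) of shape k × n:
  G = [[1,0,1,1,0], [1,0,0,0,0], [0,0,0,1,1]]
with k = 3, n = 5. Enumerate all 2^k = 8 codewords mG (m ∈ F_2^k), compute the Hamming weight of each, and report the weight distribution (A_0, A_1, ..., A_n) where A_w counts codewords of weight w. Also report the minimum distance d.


Weight distribution: A_0 = 1, A_1 = 1, A_2 = 3, A_3 = 3. Minimum distance d = 1.

Enumerate all 2^3 = 8 messages m ∈ F_2^3.
For each, compute codeword c = mG in F_2^5, then tally its weight.
  m = 000 → c = 00000, weight = 0.
  m = 100 → c = 10110, weight = 3.
  m = 010 → c = 10000, weight = 1.
  m = 110 → c = 00110, weight = 2.
  m = 001 → c = 00011, weight = 2.
  m = 101 → c = 10101, weight = 3.
  m = 011 → c = 10011, weight = 3.
  m = 111 → c = 00101, weight = 2.
Tally weights:
  weight 0: 1 codewords.
  weight 1: 1 codewords.
  weight 2: 3 codewords.
  weight 3: 3 codewords.
Minimum distance d = smallest w > 0 with A_w > 0 = 1.
Sanity: Σ A_w = 8 = 2^3 = 8 ✓.


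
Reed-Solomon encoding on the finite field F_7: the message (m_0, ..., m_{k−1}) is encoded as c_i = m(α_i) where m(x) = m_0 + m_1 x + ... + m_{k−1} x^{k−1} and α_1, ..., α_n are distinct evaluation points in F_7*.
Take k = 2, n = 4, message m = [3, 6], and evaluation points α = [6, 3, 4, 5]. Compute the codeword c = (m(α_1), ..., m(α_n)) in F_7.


c = [4, 0, 6, 5]

Message polynomial: m(x) = 3 + 6·x (mod 7).
For each evaluation point α_i, compute m(α_i) mod 7:
  α_1 = 6: Horner steps 6 → 4, so m(6) = 4.
  α_2 = 3: Horner steps 6 → 0, so m(3) = 0.
  α_3 = 4: Horner steps 6 → 6, so m(4) = 6.
  α_4 = 5: Horner steps 6 → 5, so m(5) = 5.
Codeword c = [4, 0, 6, 5] ∈ F_7^4.


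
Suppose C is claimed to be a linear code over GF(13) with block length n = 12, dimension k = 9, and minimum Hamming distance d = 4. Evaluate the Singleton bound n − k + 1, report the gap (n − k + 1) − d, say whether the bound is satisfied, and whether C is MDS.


Singleton RHS = n − k + 1 = 4, slack = 0, bound satisfied, MDS.

Singleton bound: d ≤ n − k + 1.
Here n = 12, k = 9, so n − k + 1 = 4.
Given d = 4, check d ≤ 4: YES.
Slack = (n − k + 1) − d = 0.
The code is MDS (slack = 0).
Description: the claimed parameters are [12, 9, 4]_13; such a code would be MDS (meets Singleton bound).


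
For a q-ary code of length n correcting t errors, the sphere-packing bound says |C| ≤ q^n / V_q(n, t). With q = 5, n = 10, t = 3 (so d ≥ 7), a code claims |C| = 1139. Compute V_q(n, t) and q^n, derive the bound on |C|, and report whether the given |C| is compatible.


V_q(n, t) = 8441, q^n = 9765625, Hamming bound = 1156, |C| = 1139 ≤ bound (satisfied).

Step 1: Compute V_q(n, t) = Σ_{j=0}^3 C(n, j) (q−1)^j.
  j = 0: C(10,0)·(4)^0 = 1·1 = 1.
  j = 1: C(10,1)·(4)^1 = 10·4 = 40.
  j = 2: C(10,2)·(4)^2 = 45·16 = 720.
  j = 3: C(10,3)·(4)^3 = 120·64 = 7680.
  V_q(n, t) = 1 + 40 + 720 + 7680 = 8441.
Step 2: q^n = 5^10 = 9765625.
Step 3: Hamming bound ⌊q^n / V_q(n,t)⌋ = ⌊9765625/8441⌋ = 1156.
Step 4: Compare |C| = 1139 to 1156: satisfied.
The claimed |C| lies below the Hamming bound.
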